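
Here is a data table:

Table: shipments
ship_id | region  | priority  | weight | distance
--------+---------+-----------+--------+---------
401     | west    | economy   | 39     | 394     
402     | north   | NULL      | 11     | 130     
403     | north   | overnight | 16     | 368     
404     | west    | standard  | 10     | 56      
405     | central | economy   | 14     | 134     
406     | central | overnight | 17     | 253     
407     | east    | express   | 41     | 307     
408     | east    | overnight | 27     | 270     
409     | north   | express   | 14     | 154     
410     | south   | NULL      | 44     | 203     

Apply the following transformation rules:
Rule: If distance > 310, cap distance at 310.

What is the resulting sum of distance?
2127

Step 1: 2 records have distance > 310
Step 2: These records originally summed to 762
Step 3: After capping: 2 × 310 = 620
Step 4: Unaffected records sum: 1507
Step 5: Final sum = 620 + 1507 = 2127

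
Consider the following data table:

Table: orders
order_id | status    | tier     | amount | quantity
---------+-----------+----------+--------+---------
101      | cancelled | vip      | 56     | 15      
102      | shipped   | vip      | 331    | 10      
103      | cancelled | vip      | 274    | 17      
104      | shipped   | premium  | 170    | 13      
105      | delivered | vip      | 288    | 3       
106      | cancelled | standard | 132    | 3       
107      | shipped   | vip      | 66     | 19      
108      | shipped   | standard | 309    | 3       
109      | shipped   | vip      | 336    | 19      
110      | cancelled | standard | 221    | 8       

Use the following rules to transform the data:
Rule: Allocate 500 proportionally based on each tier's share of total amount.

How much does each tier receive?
premium: 38.94, standard: 151.63, vip: 309.44

Step 1: Calculate total amount = 2183
Step 2: Calculate each tier's proportion:
  premium: 170/2183 = 7.79% → 38.94
  standard: 662/2183 = 30.33% → 151.63
  vip: 1351/2183 = 61.89% → 309.44
Step 3: Verify: sum of allocations ≈ 500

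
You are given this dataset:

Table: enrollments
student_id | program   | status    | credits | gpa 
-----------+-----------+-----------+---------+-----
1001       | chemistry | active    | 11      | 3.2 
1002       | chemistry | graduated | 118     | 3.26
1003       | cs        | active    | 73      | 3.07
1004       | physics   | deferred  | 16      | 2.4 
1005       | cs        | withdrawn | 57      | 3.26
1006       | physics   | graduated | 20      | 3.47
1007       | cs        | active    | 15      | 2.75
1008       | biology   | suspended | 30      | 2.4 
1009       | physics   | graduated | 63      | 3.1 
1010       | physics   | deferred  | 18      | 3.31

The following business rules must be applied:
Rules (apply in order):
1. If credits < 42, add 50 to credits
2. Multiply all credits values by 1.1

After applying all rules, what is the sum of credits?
793.1

Step 1: Apply Rule 1 - Add 50 to records with credits < 42
  - 6 records affected: 110 + (6 × 50) = 410
  - Unaffected records: 311
  - Sum after Rule 1: 721
Step 2: Apply Rule 2 - Multiply all by 1.1
  - 721 × 1.1 = 793.1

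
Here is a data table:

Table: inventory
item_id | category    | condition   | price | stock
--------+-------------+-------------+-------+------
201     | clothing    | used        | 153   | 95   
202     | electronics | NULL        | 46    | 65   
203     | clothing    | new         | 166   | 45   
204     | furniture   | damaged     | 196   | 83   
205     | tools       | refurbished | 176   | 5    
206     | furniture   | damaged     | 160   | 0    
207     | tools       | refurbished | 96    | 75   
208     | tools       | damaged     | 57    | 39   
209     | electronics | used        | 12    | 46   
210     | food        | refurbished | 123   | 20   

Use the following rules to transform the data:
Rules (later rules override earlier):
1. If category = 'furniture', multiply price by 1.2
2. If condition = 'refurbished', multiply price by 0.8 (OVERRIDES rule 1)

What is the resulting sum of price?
1177.2

Step 1: Rule 2 takes priority for records with condition = 'refurbished'
  - 3 records: 395 × 0.8 = 316.0
Step 2: Rule 1 applies to remaining records with category = 'furniture'
  - 2 records: 356 × 1.2 = 427.2
Step 3: Other records unchanged: 434
Step 4: Final sum = 316.0 + 427.2 + 434 = 1177.2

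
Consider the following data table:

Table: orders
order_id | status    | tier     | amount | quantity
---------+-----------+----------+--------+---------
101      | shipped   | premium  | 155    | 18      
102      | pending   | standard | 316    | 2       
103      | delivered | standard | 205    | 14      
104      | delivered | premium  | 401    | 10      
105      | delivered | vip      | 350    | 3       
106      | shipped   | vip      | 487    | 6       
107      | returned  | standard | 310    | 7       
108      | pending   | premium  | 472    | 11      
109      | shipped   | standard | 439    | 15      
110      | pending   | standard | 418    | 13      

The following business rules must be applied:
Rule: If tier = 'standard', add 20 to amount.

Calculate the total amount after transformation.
3653

Step 1: Count records where tier = 'standard': 5
Step 2: Total bonus added: 5 × 20 = 100
Step 3: Original sum of amount: 3553
Step 4: Final sum = 3553 + 100 = 3653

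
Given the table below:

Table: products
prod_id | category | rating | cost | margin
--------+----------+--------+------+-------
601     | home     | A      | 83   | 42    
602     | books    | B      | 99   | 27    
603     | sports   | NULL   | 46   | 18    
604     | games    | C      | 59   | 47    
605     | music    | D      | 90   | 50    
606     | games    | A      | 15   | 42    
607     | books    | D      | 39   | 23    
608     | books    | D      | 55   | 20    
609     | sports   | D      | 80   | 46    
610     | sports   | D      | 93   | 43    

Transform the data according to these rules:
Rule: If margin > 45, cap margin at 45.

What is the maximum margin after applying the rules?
45

Step 1: Original maximum margin = 50
Step 2: Apply cap at 45
Step 3: 3 records had margin > 45 and were capped
Step 4: Maximum after transformation = 45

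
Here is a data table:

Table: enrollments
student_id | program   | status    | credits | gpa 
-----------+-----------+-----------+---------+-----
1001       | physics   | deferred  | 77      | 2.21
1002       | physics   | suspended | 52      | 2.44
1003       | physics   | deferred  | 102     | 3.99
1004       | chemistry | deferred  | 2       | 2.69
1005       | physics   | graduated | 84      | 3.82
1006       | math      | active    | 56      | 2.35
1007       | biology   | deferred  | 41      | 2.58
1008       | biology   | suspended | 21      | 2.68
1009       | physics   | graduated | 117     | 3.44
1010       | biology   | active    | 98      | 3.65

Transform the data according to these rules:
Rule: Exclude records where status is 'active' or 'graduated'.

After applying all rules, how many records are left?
6

Step 1: Count records to exclude
  - 2 (active) + 2 (graduated) = 4 records
Step 2: Total records: 10
Step 3: Remaining = 10 - 4 = 6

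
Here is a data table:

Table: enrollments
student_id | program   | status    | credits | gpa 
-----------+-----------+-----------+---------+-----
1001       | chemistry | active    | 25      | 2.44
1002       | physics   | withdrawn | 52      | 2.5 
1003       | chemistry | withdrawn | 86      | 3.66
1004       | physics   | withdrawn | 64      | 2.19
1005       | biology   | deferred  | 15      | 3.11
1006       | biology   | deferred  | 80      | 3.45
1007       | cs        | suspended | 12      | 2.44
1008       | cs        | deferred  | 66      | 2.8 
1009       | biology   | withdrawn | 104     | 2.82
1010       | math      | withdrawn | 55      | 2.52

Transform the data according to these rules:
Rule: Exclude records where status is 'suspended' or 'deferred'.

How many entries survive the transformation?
6

Step 1: Count records to exclude
  - 1 (suspended) + 3 (deferred) = 4 records
Step 2: Total records: 10
Step 3: Remaining = 10 - 4 = 6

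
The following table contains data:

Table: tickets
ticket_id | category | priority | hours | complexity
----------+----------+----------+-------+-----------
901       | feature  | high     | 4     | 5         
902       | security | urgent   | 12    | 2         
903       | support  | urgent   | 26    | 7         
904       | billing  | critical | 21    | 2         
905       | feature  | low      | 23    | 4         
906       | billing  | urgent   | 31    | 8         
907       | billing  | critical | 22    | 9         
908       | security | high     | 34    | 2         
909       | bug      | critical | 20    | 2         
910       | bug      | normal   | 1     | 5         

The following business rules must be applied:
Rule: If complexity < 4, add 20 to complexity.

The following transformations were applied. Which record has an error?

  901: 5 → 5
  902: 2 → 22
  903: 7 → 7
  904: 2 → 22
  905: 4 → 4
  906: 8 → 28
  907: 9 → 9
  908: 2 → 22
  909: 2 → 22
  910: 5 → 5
Record 906 has an error. The correct transformed value should be 8, not 28.

Step 1: Check each record against the rule
Step 2: Record 906 has complexity = 8
Step 3: Since 8 >= 4, the bonus should not have been applied
Step 4: Correct value = 8, but claimed value = 28
Conclusion: Record 906 has the error.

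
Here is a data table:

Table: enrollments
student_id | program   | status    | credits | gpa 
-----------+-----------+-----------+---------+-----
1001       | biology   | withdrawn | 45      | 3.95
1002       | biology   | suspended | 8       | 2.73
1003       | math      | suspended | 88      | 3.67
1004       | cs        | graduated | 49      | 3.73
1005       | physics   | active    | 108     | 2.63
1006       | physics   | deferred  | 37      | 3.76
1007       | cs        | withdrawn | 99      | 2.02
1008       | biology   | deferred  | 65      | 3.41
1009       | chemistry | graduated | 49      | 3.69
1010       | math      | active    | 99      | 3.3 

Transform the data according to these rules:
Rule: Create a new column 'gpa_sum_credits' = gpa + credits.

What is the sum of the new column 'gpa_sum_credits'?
679.89

Step 1: For each record, compute gpa + credits
Example calculations:
  3.95 + 45 = 48.95
  2.73 + 8 = 10.73
  3.67 + 88 = 91.67
  ...
Step 2: Sum all derived values
Step 3: Total = 679.89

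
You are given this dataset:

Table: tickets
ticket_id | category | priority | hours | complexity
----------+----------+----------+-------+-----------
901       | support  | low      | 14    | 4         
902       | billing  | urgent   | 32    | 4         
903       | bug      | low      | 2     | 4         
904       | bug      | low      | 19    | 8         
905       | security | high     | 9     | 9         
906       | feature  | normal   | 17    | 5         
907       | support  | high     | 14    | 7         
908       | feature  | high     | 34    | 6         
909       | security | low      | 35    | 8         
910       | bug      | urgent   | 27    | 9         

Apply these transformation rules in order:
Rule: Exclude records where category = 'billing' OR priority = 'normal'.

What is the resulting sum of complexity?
55

Step 1: Find records where category = 'billing' OR priority = 'normal'
Step 2: 2 records match, summing to 9
Step 3: Original sum: 64
Step 4: Remaining sum = 64 - 9 = 55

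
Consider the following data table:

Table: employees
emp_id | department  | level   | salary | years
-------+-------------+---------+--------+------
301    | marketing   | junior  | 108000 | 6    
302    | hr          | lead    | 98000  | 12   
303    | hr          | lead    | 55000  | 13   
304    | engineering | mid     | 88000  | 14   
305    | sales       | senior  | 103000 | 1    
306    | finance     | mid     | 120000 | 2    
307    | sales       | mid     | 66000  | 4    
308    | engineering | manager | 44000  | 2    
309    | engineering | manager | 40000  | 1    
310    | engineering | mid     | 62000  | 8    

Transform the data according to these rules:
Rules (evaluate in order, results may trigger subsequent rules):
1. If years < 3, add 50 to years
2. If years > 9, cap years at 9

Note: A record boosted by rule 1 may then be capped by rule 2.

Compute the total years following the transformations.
81

Step 1: Apply rule 1 to records with years < 3
  - 4 records get bonus of 50
  - Of these, 4 records then exceed 9 and get capped
Step 2: Apply rule 2 to records with years > 9
  - 3 records (original) are capped
Step 3: Calculate final sum = 81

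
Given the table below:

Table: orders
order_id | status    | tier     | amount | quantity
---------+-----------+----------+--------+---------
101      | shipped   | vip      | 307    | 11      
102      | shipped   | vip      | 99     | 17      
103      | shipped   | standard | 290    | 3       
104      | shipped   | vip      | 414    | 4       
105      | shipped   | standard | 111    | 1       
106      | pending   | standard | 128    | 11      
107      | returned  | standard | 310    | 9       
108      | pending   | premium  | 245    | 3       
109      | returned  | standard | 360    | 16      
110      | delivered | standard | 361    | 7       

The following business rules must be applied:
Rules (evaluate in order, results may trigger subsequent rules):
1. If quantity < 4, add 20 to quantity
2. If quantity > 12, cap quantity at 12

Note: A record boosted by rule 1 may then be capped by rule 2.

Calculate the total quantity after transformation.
102

Step 1: Apply rule 1 to records with quantity < 4
  - 3 records get bonus of 20
  - Of these, 3 records then exceed 12 and get capped
Step 2: Apply rule 2 to records with quantity > 12
  - 2 records (original) are capped
Step 3: Calculate final sum = 102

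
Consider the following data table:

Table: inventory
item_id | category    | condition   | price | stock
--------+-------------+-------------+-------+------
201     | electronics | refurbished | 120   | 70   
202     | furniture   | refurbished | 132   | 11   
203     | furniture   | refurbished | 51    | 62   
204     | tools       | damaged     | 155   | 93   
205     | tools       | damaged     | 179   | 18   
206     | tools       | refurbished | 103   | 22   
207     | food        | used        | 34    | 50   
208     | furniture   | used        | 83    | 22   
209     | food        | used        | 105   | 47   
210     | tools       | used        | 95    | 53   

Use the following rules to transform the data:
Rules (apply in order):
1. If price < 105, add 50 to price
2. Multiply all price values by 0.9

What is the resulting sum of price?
1176.3

Step 1: Apply Rule 1 - Add 50 to records with price < 105
  - 5 records affected: 366 + (5 × 50) = 616
  - Unaffected records: 691
  - Sum after Rule 1: 1307
Step 2: Apply Rule 2 - Multiply all by 0.9
  - 1307 × 0.9 = 1176.3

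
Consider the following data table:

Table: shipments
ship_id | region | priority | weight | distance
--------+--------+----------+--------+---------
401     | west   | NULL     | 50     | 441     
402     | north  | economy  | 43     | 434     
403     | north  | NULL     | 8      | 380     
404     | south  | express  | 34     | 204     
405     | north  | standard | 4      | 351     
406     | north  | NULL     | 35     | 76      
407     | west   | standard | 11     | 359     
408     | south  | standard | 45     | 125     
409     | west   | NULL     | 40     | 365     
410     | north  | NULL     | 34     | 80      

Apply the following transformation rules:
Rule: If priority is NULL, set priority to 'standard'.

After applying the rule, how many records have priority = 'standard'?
8

Step 1: Count records where priority IS NULL
Step 2: Found 5 records with NULL priority
Step 3: These records will have priority set to 'standard'
Step 4: Records already having priority = 'standard': 3
Step 5: Answer: 5 + 3 = 8 records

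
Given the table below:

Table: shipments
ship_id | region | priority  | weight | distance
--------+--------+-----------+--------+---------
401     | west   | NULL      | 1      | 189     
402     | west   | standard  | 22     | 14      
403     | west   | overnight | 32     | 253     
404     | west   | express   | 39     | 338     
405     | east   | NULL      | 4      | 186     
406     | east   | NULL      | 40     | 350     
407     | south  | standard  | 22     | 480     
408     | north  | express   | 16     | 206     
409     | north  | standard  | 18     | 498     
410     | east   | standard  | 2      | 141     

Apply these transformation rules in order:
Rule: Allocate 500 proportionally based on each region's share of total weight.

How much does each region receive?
east: 117.35, north: 86.73, south: 56.12, west: 239.8

Step 1: Calculate total weight = 196
Step 2: Calculate each region's proportion:
  east: 46/196 = 23.47% → 117.35
  north: 34/196 = 17.35% → 86.73
  south: 22/196 = 11.22% → 56.12
  west: 94/196 = 47.96% → 239.8
Step 3: Verify: sum of allocations ≈ 500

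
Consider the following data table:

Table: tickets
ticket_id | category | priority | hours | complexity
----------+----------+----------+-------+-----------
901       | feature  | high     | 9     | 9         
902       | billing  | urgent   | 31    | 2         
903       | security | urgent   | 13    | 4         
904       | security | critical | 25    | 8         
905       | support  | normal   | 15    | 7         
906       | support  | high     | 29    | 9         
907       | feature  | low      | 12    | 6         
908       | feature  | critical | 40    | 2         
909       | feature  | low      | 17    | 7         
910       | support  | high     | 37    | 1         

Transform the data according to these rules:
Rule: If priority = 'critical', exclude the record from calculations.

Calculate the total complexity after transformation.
45

Step 1: Identify records where priority = 'critical'
Step 2: The excluded records sum to 10
Step 3: Original total complexity = 55
Step 4: Remaining total = 55 - 10 = 45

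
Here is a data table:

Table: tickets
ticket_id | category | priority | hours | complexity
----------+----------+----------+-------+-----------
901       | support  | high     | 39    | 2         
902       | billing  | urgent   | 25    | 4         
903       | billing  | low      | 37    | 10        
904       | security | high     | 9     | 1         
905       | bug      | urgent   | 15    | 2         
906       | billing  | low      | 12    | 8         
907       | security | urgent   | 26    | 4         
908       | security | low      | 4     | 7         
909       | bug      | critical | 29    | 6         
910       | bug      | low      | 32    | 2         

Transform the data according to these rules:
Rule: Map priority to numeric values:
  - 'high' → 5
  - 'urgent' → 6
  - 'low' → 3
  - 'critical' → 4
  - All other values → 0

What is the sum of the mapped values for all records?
44

Step 1: Apply mapping to each record
Step 2: Count by status:
  'high': 2 records × 5 = 10
  'urgent': 3 records × 6 = 18
  'low': 4 records × 3 = 12
  'critical': 1 records × 4 = 4
Step 3: Sum all mapped values = 44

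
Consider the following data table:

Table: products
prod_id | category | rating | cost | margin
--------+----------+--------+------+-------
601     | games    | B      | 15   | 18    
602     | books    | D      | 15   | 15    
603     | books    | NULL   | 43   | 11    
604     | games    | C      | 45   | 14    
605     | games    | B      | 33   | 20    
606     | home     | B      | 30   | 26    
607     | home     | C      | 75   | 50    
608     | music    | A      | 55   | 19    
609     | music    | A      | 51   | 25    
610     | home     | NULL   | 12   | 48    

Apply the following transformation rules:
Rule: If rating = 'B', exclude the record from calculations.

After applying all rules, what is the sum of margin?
182

Step 1: Identify records where rating = 'B'
Step 2: The excluded records sum to 64
Step 3: Original total margin = 246
Step 4: Remaining total = 246 - 64 = 182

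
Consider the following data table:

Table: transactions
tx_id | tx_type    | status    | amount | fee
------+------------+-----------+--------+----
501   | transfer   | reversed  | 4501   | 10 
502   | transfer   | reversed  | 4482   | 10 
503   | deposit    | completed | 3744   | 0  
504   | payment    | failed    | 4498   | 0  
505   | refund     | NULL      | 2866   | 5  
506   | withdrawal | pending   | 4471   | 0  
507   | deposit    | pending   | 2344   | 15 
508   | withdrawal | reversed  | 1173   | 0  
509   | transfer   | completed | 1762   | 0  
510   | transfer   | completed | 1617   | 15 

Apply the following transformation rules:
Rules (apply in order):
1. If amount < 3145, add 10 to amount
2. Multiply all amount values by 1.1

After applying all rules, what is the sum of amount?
34658.8

Step 1: Apply Rule 1 - Add 10 to records with amount < 3145
  - 5 records affected: 9762 + (5 × 10) = 9812
  - Unaffected records: 21696
  - Sum after Rule 1: 31508
Step 2: Apply Rule 2 - Multiply all by 1.1
  - 31508 × 1.1 = 34658.8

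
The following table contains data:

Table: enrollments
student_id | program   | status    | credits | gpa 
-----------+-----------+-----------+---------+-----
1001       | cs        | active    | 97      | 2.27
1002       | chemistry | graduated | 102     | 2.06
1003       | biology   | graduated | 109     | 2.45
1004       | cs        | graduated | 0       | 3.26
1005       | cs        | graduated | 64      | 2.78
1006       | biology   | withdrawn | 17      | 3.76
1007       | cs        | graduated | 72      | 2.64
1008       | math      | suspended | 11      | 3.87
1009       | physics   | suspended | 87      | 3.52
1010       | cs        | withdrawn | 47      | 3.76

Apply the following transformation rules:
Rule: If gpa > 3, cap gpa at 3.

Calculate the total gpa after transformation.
27.2

Step 1: 5 records have gpa > 3
Step 2: These records originally summed to 18.17
Step 3: After capping: 5 × 3 = 15
Step 4: Unaffected records sum: 12.2
Step 5: Final sum = 15 + 12.2 = 27.2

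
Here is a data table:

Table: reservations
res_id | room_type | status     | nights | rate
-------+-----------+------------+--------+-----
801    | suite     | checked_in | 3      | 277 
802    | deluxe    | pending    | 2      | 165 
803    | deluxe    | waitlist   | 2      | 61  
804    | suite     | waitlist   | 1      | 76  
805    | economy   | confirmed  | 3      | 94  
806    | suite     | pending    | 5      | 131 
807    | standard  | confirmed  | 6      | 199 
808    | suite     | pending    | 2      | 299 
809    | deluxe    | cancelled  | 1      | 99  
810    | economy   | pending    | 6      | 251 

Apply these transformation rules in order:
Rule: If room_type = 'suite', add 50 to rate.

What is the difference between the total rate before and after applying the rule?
200

Step 1: Original sum of rate = 1652
Step 2: 4 records have room_type = 'suite'
Step 3: Each affected record changes by 50
Step 4: Total change = 4 × 50 = 200
Step 5: New sum = 1652 + 200 = 1852
Step 6: Difference = |1852 - 1652| = 200
        (Sum increased by 200)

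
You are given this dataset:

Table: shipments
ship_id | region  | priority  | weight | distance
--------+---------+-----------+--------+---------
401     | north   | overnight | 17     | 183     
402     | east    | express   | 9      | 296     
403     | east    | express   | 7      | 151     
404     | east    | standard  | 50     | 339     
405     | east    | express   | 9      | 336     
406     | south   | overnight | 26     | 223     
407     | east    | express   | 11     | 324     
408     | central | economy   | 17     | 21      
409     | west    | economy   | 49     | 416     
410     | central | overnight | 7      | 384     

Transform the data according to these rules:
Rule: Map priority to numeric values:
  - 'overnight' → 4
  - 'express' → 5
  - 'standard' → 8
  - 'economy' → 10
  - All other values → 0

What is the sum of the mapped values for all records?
60

Step 1: Apply mapping to each record
Step 2: Count by status:
  'overnight': 3 records × 4 = 12
  'express': 4 records × 5 = 20
  'standard': 1 records × 8 = 8
  'economy': 2 records × 10 = 20
Step 3: Sum all mapped values = 60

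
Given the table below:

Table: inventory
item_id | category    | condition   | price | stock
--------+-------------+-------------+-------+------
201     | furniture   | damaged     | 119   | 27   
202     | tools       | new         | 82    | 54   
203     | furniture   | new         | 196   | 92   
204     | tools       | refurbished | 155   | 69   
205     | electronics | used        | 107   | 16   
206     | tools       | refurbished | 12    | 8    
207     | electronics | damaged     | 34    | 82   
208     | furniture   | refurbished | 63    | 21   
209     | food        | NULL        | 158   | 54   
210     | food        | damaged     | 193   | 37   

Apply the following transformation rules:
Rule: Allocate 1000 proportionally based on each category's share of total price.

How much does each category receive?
electronics: 126.01, food: 313.67, furniture: 337.8, tools: 222.52

Step 1: Calculate total price = 1119
Step 2: Calculate each category's proportion:
  electronics: 141/1119 = 12.60% → 126.01
  food: 351/1119 = 31.37% → 313.67
  furniture: 378/1119 = 33.78% → 337.8
  tools: 249/1119 = 22.25% → 222.52
Step 3: Verify: sum of allocations ≈ 1000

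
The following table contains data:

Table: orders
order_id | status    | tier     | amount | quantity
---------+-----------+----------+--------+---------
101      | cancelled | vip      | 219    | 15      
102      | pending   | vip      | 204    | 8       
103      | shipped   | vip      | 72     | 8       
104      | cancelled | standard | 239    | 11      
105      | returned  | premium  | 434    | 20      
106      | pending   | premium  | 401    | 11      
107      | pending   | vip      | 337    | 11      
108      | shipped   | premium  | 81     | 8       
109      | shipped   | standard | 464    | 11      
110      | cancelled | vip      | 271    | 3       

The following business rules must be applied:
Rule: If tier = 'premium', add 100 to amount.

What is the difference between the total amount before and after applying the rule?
300

Step 1: Original sum of amount = 2722
Step 2: 3 records have tier = 'premium'
Step 3: Each affected record changes by 100
Step 4: Total change = 3 × 100 = 300
Step 5: New sum = 2722 + 300 = 3022
Step 6: Difference = |3022 - 2722| = 300
        (Sum increased by 300)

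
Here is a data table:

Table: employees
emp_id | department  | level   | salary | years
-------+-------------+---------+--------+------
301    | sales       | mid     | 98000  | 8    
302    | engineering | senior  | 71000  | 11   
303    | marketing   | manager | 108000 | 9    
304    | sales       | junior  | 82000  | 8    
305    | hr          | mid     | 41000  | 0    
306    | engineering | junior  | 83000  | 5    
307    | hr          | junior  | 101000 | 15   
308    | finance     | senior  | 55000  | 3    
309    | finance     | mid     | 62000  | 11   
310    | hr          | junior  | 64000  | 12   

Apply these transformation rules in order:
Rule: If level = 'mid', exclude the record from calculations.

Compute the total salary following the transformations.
564000

Step 1: Identify records where level = 'mid'
Step 2: The excluded records sum to 201000
Step 3: Original total salary = 765000
Step 4: Remaining total = 765000 - 201000 = 564000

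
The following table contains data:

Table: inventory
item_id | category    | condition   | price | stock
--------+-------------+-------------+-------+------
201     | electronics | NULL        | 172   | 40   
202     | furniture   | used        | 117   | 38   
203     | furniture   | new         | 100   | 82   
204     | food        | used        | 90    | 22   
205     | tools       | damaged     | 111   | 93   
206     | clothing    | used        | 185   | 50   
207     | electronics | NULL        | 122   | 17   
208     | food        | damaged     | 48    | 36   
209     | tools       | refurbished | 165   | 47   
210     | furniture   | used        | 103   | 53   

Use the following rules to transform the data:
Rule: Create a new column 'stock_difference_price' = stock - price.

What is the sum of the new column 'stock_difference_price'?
-735

Step 1: For each record, compute stock - price
Example calculations:
  40 - 172 = -132
  38 - 117 = -79
  82 - 100 = -18
  ...
Step 2: Sum all derived values
Step 3: Total = -735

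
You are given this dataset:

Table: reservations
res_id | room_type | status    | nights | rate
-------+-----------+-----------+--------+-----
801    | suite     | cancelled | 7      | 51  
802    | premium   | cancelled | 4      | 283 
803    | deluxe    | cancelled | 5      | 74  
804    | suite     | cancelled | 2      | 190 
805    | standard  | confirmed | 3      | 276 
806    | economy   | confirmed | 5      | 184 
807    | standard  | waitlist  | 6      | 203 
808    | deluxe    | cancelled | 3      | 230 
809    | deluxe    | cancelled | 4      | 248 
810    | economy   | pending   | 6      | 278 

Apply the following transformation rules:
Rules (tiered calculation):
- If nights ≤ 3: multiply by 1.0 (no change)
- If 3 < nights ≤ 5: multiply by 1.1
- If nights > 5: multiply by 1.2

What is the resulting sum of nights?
50.6

Step 1: Tier 1 (nights ≤ 3): 3 records, sum = 8 × 1.0 = 8.0
Step 2: Tier 2 (3 < nights ≤ 5): 4 records, sum = 18 × 1.1 = 19.8
Step 3: Tier 3 (nights > 5): 3 records, sum = 19 × 1.2 = 22.8
Step 4: Final sum = 8.0 + 19.8 + 22.8 = 50.6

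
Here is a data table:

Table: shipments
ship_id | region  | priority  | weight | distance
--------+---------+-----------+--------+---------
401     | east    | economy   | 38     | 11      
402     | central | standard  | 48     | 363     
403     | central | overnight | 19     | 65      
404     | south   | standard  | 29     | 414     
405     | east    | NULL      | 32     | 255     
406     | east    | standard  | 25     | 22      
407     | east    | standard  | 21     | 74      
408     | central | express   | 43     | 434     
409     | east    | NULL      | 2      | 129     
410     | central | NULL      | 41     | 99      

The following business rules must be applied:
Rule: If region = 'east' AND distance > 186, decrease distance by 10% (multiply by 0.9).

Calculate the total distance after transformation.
1840.5

Step 1: Find records where region = 'east' AND distance > 186
Step 2: 1 records match, summing to 255
Step 3: After multiplier: 255 × 0.9 = 229.5
Step 4: Unaffected records sum: 1611
Step 5: Final sum = 229.5 + 1611 = 1840.5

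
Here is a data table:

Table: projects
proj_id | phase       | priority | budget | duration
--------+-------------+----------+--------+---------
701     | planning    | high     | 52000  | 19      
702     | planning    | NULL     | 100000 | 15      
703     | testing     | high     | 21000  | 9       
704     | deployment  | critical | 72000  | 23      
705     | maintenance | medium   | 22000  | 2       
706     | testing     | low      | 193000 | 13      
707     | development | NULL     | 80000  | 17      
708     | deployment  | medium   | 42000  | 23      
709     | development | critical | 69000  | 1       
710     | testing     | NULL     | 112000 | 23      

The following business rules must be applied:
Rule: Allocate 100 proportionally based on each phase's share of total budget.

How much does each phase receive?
deployment: 14.94, development: 19.53, maintenance: 2.88, planning: 19.92, testing: 42.73

Step 1: Calculate total budget = 763000
Step 2: Calculate each phase's proportion:
  deployment: 114000/763000 = 14.94% → 14.94
  development: 149000/763000 = 19.53% → 19.53
  maintenance: 22000/763000 = 2.88% → 2.88
  planning: 152000/763000 = 19.92% → 19.92
  testing: 326000/763000 = 42.73% → 42.73
Step 3: Verify: sum of allocations ≈ 100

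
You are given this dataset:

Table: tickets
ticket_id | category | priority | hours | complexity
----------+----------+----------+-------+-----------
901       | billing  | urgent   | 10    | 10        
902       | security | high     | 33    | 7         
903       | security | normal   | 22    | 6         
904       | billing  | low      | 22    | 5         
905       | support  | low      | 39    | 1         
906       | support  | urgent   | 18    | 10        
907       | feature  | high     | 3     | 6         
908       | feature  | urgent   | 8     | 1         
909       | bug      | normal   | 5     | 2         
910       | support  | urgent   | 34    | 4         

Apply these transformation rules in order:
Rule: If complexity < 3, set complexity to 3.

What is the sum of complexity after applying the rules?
57

Step 1: 3 records have complexity < 3
Step 2: These records originally summed to 4
Step 3: After setting to minimum: 3 × 3 = 9
Step 4: Unaffected records sum: 48
Step 5: Final sum = 9 + 48 = 57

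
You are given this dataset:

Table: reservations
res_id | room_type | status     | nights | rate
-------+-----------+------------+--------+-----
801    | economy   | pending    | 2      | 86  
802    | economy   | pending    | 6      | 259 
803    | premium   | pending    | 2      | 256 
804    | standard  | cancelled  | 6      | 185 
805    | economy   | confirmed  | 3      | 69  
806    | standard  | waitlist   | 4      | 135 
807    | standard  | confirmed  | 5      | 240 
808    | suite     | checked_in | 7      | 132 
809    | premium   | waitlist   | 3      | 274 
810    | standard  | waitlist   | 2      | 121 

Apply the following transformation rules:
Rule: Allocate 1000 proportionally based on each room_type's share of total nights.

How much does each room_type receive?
economy: 275.0, premium: 125.0, standard: 425.0, suite: 175.0

Step 1: Calculate total nights = 40
Step 2: Calculate each room_type's proportion:
  economy: 11/40 = 27.50% → 275.0
  premium: 5/40 = 12.50% → 125.0
  standard: 17/40 = 42.50% → 425.0
  suite: 7/40 = 17.50% → 175.0
Step 3: Verify: sum of allocations ≈ 1000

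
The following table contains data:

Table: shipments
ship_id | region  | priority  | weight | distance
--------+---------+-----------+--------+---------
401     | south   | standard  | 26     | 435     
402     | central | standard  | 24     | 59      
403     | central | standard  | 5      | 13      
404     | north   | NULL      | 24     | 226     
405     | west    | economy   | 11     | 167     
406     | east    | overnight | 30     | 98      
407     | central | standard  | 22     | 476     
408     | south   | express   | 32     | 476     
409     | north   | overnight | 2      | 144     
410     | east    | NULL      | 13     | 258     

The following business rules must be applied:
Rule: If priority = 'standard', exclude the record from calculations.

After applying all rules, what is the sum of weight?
112

Step 1: Identify records where priority = 'standard'
Step 2: The excluded records sum to 77
Step 3: Original total weight = 189
Step 4: Remaining total = 189 - 77 = 112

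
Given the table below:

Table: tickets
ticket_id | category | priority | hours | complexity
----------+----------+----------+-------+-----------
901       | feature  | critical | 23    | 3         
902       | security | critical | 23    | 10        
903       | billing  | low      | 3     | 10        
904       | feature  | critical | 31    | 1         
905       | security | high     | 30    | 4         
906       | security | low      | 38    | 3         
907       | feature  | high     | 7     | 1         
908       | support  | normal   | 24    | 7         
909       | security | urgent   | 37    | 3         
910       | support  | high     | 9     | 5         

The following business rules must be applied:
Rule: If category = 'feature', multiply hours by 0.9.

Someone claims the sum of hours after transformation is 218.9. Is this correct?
Yes, the result is correct.

Step 1: Calculate the correct sum after transformation
Step 2: Apply multiplier 0.9 to records where category = 'feature'
Step 3: Correct result = 218.9
Step 4: Claimed result = 218.9
Step 5: 218.9 = 218.9 ✓
Conclusion: The claimed result is correct.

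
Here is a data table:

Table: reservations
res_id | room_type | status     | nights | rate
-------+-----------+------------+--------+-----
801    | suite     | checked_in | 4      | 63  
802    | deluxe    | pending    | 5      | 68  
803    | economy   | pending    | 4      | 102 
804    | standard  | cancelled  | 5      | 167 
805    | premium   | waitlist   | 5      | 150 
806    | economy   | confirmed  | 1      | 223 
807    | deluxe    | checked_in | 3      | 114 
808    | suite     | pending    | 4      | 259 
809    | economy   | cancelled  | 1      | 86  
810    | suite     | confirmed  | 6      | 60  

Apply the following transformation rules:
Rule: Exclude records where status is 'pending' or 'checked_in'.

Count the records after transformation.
5

Step 1: Count records to exclude
  - 3 (pending) + 2 (checked_in) = 5 records
Step 2: Total records: 10
Step 3: Remaining = 10 - 5 = 5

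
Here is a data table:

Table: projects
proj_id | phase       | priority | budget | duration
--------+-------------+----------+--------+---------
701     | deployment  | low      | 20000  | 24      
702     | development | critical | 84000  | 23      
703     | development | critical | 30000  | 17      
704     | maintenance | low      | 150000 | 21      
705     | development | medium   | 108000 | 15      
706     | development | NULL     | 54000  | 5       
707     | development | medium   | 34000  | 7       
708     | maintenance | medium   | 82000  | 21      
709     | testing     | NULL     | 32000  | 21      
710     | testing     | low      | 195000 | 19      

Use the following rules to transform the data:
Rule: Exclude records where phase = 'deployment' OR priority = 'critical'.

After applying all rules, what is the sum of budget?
655000

Step 1: Find records where phase = 'deployment' OR priority = 'critical'
Step 2: 3 records match, summing to 134000
Step 3: Original sum: 789000
Step 4: Remaining sum = 789000 - 134000 = 655000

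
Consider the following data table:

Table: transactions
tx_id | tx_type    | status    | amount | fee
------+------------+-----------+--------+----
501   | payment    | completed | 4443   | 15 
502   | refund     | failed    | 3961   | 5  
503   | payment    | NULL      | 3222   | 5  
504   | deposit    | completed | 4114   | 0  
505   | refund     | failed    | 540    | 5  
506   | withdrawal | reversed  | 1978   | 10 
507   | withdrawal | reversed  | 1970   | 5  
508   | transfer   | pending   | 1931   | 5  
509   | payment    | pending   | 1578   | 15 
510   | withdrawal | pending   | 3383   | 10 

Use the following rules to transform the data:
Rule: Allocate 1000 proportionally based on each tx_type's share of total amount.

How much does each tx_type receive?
deposit: 151.7, payment: 340.82, refund: 165.97, transfer: 71.2, withdrawal: 270.32

Step 1: Calculate total amount = 27120
Step 2: Calculate each tx_type's proportion:
  deposit: 4114/27120 = 15.17% → 151.7
  payment: 9243/27120 = 34.08% → 340.82
  refund: 4501/27120 = 16.60% → 165.97
  transfer: 1931/27120 = 7.12% → 71.2
  withdrawal: 7331/27120 = 27.03% → 270.32
Step 3: Verify: sum of allocations ≈ 1000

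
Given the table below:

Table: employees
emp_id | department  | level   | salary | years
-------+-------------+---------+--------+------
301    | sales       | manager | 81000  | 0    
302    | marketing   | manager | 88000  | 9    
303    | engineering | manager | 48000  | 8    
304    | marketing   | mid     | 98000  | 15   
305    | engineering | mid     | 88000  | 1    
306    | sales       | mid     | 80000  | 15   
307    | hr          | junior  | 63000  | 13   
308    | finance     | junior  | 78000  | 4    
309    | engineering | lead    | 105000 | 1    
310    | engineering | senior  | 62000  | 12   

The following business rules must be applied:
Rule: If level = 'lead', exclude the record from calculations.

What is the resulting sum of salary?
686000

Step 1: Identify records where level = 'lead'
Step 2: The excluded records sum to 105000
Step 3: Original total salary = 791000
Step 4: Remaining total = 791000 - 105000 = 686000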